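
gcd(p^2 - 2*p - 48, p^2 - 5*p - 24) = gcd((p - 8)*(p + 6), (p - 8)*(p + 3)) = p - 8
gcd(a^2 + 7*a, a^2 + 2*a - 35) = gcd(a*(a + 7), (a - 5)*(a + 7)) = a + 7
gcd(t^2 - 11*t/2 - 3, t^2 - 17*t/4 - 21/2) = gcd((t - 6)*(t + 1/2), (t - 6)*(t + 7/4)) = t - 6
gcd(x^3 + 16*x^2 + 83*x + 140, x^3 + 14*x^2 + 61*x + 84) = x^2 + 11*x + 28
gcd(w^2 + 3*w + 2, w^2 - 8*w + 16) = 1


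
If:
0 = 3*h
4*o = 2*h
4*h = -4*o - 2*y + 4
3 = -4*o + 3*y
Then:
No Solution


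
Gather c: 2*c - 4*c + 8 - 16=-2*c - 8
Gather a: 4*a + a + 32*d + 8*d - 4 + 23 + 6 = 5*a + 40*d + 25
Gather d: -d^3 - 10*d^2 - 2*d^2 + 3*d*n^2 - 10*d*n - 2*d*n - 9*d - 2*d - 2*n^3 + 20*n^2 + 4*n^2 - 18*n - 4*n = -d^3 - 12*d^2 + d*(3*n^2 - 12*n - 11) - 2*n^3 + 24*n^2 - 22*n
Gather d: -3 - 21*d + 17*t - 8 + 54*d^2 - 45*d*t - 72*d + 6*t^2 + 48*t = 54*d^2 + d*(-45*t - 93) + 6*t^2 + 65*t - 11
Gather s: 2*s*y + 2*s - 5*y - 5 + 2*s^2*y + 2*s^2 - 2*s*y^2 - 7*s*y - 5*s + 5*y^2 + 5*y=s^2*(2*y + 2) + s*(-2*y^2 - 5*y - 3) + 5*y^2 - 5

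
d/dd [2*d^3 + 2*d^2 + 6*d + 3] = 6*d^2 + 4*d + 6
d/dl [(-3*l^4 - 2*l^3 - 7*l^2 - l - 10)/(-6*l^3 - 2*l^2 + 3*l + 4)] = (18*l^6 + 12*l^5 - 65*l^4 - 72*l^3 - 227*l^2 - 96*l + 26)/(36*l^6 + 24*l^5 - 32*l^4 - 60*l^3 - 7*l^2 + 24*l + 16)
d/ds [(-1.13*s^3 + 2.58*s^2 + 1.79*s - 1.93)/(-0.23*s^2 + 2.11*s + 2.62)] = (0.2599*s^4 - 4.7686*s^3 - 3.0263*s^2 + 12.6314*s + 8.7621)/(0.0529*s^4 - 0.9706*s^3 + 3.2469*s^2 + 11.0564*s + 6.8644)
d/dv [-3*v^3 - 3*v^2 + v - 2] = -9*v^2 - 6*v + 1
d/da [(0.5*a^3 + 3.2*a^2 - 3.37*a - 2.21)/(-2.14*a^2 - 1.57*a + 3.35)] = (-1.07*a^4 - 1.57*a^3 - 7.2108*a^2 + 11.9812*a - 14.7592)/(4.5796*a^4 + 6.7196*a^3 - 11.8731*a^2 - 10.519*a + 11.2225)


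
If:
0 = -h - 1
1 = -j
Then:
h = -1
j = -1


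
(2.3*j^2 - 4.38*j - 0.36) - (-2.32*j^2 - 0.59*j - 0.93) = 4.62*j^2 - 3.79*j + 0.57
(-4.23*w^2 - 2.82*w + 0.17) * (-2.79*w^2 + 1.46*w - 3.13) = 11.8017*w^4 + 1.692*w^3 + 8.6484*w^2 + 9.0748*w - 0.5321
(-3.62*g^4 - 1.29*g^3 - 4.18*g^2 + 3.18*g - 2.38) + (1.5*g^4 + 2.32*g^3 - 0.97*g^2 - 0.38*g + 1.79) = -2.12*g^4 + 1.03*g^3 - 5.15*g^2 + 2.8*g - 0.59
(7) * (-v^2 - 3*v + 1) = -7*v^2 - 21*v + 7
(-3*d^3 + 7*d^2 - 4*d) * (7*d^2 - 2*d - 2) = -21*d^5 + 55*d^4 - 36*d^3 - 6*d^2 + 8*d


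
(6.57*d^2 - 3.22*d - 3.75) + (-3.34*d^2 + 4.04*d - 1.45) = 3.23*d^2 + 0.82*d - 5.2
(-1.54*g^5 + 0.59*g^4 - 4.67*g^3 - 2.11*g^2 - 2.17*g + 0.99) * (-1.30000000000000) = 2.002*g^5 - 0.767*g^4 + 6.071*g^3 + 2.743*g^2 + 2.821*g - 1.287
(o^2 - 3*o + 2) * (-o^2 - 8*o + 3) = -o^4 - 5*o^3 + 25*o^2 - 25*o + 6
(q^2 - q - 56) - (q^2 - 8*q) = 7*q - 56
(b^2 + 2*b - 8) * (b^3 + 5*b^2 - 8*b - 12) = b^5 + 7*b^4 - 6*b^3 - 68*b^2 + 40*b + 96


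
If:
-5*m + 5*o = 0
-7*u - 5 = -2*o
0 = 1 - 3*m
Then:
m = 1/3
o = 1/3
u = -13/21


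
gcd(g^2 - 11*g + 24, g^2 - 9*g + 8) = g - 8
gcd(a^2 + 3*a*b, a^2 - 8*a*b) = a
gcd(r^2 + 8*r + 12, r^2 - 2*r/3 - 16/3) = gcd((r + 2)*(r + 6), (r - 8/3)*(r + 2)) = r + 2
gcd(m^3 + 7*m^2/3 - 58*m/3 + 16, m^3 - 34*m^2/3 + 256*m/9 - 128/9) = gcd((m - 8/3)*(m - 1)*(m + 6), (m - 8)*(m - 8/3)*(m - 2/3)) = m - 8/3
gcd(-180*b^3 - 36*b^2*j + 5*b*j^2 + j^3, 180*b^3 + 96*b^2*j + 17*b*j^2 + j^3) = 30*b^2 + 11*b*j + j^2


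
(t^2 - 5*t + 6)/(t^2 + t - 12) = (t - 2)/(t + 4)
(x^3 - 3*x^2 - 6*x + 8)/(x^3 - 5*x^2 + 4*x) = (x + 2)/x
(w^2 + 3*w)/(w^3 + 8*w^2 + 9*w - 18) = w/(w^2 + 5*w - 6)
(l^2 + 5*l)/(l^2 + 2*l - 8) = l*(l + 5)/(l^2 + 2*l - 8)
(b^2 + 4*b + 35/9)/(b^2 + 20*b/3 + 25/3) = (b + 7/3)/(b + 5)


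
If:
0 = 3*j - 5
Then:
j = 5/3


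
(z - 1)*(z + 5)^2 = z^3 + 9*z^2 + 15*z - 25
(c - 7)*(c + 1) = c^2 - 6*c - 7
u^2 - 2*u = u*(u - 2)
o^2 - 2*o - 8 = (o - 4)*(o + 2)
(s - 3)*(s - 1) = s^2 - 4*s + 3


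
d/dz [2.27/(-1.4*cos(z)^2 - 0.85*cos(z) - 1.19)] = -(6.356*cos(z) + 1.9295)*sin(z)/(1.4*cos(z)^2 + 0.85*cos(z) + 1.19)^2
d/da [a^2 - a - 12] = 2*a - 1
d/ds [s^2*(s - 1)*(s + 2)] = s*(4*s^2 + 3*s - 4)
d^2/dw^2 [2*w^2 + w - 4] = 4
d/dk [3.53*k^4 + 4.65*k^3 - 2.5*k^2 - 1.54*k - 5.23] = 14.12*k^3 + 13.95*k^2 - 5.0*k - 1.54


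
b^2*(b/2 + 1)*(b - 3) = b^4/2 - b^3/2 - 3*b^2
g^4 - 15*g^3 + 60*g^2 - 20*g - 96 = (g - 8)*(g - 6)*(g - 2)*(g + 1)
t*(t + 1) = t^2 + t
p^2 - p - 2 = (p - 2)*(p + 1)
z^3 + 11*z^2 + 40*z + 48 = (z + 3)*(z + 4)^2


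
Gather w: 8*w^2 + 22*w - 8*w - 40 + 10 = 8*w^2 + 14*w - 30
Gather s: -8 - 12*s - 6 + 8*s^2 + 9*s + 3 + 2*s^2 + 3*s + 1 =10*s^2 - 10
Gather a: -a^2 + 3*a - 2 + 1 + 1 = -a^2 + 3*a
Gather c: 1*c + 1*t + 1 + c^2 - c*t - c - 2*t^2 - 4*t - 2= c^2 - c*t - 2*t^2 - 3*t - 1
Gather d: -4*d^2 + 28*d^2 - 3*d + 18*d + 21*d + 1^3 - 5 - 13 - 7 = 24*d^2 + 36*d - 24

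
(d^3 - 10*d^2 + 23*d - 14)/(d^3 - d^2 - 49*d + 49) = (d - 2)/(d + 7)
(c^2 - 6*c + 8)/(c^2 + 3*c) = (c^2 - 6*c + 8)/(c*(c + 3))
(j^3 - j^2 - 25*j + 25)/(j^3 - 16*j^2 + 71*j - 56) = (j^2 - 25)/(j^2 - 15*j + 56)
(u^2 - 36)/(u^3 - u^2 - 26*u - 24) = (u + 6)/(u^2 + 5*u + 4)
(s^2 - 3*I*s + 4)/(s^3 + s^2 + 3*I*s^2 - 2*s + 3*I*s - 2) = (s - 4*I)/(s^2 + s*(1 + 2*I) + 2*I)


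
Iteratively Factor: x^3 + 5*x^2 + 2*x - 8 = (x - 1)*(x^2 + 6*x + 8) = (x - 1)*(x + 2)*(x + 4)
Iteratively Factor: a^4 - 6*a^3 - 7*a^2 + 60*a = (a + 3)*(a^3 - 9*a^2 + 20*a) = a*(a + 3)*(a^2 - 9*a + 20) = a*(a - 5)*(a + 3)*(a - 4)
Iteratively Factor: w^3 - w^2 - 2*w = (w)*(w^2 - w - 2) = w*(w + 1)*(w - 2)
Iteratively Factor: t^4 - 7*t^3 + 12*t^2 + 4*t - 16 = (t + 1)*(t^3 - 8*t^2 + 20*t - 16) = (t - 2)*(t + 1)*(t^2 - 6*t + 8) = (t - 4)*(t - 2)*(t + 1)*(t - 2)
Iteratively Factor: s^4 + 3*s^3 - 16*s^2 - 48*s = (s + 3)*(s^3 - 16*s) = (s - 4)*(s + 3)*(s^2 + 4*s) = s*(s - 4)*(s + 3)*(s + 4)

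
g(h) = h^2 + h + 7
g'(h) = 2*h + 1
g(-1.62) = 8.00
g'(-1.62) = -2.24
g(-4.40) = 21.96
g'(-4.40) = -7.80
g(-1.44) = 7.63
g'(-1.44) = -1.88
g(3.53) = 22.99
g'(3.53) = 8.06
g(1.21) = 9.67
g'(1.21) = 3.42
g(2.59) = 16.30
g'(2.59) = 6.18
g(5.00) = 37.00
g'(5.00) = 11.00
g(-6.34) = 40.86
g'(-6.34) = -11.68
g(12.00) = 163.00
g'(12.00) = 25.00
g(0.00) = 7.00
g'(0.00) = 1.00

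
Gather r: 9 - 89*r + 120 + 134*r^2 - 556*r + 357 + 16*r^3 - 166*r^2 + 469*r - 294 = 16*r^3 - 32*r^2 - 176*r + 192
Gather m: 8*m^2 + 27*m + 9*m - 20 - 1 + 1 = 8*m^2 + 36*m - 20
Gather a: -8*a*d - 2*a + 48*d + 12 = a*(-8*d - 2) + 48*d + 12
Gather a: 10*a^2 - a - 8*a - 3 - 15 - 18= 10*a^2 - 9*a - 36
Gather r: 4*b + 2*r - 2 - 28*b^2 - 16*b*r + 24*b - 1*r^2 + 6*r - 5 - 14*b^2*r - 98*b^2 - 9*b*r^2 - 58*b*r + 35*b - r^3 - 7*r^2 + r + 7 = -126*b^2 + 63*b - r^3 + r^2*(-9*b - 8) + r*(-14*b^2 - 74*b + 9)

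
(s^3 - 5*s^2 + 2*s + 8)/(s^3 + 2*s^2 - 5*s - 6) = (s - 4)/(s + 3)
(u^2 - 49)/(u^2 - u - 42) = (u + 7)/(u + 6)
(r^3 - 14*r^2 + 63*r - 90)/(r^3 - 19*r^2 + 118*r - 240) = (r - 3)/(r - 8)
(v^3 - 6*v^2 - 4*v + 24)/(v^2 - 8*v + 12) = v + 2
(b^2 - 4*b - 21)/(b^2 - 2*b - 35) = (b + 3)/(b + 5)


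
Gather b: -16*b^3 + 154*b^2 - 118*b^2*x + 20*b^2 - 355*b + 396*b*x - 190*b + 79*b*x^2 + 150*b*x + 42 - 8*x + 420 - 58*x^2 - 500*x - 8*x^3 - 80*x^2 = -16*b^3 + b^2*(174 - 118*x) + b*(79*x^2 + 546*x - 545) - 8*x^3 - 138*x^2 - 508*x + 462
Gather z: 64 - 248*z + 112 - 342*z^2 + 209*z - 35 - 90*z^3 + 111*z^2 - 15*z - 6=-90*z^3 - 231*z^2 - 54*z + 135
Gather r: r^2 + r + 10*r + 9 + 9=r^2 + 11*r + 18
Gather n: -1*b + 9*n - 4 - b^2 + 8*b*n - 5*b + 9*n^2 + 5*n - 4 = -b^2 - 6*b + 9*n^2 + n*(8*b + 14) - 8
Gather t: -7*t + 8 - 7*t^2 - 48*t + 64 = -7*t^2 - 55*t + 72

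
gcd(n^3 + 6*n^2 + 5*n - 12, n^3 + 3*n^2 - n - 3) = n^2 + 2*n - 3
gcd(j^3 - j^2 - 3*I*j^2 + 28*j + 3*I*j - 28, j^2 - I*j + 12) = 1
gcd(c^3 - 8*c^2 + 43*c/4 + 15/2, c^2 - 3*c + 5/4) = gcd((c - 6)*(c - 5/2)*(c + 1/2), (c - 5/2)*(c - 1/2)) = c - 5/2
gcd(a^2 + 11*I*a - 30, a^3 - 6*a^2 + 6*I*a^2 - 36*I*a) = a + 6*I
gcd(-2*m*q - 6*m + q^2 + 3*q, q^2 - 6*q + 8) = 1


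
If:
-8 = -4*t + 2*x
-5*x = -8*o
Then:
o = 5*x/8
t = x/2 + 2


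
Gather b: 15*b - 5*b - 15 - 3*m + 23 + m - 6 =10*b - 2*m + 2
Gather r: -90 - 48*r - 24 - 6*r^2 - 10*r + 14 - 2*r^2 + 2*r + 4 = -8*r^2 - 56*r - 96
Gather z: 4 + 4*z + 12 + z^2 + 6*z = z^2 + 10*z + 16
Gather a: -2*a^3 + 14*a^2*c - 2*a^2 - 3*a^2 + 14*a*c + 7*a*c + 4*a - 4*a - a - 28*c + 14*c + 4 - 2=-2*a^3 + a^2*(14*c - 5) + a*(21*c - 1) - 14*c + 2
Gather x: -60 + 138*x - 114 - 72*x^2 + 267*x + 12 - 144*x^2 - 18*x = -216*x^2 + 387*x - 162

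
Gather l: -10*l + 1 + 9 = 10 - 10*l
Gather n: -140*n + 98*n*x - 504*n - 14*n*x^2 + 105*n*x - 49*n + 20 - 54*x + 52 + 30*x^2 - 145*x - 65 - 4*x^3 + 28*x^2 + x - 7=n*(-14*x^2 + 203*x - 693) - 4*x^3 + 58*x^2 - 198*x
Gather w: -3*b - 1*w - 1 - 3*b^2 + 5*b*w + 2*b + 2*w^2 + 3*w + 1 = -3*b^2 - b + 2*w^2 + w*(5*b + 2)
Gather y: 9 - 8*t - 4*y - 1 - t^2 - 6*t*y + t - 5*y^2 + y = -t^2 - 7*t - 5*y^2 + y*(-6*t - 3) + 8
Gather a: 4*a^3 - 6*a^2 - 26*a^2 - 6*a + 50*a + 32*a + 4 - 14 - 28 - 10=4*a^3 - 32*a^2 + 76*a - 48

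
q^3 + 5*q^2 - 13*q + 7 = (q - 1)^2*(q + 7)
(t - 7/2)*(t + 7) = t^2 + 7*t/2 - 49/2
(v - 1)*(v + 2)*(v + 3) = v^3 + 4*v^2 + v - 6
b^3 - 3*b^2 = b^2*(b - 3)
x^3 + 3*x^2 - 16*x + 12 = (x - 2)*(x - 1)*(x + 6)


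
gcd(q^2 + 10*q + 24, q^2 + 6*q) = q + 6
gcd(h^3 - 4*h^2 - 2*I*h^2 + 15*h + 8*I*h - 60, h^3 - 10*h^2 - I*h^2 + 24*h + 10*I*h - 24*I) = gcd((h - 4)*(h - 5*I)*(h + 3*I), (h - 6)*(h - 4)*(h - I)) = h - 4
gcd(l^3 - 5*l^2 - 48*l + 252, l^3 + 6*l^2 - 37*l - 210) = l^2 + l - 42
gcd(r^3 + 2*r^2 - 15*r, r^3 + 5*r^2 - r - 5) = r + 5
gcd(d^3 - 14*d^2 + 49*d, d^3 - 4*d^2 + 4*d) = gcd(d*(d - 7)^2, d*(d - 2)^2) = d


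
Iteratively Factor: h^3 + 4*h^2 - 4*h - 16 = (h - 2)*(h^2 + 6*h + 8) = (h - 2)*(h + 2)*(h + 4)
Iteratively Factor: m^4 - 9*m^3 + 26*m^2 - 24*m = (m)*(m^3 - 9*m^2 + 26*m - 24) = m*(m - 2)*(m^2 - 7*m + 12) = m*(m - 4)*(m - 2)*(m - 3)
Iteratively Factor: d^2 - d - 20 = (d + 4)*(d - 5)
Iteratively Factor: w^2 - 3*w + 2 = (w - 2)*(w - 1)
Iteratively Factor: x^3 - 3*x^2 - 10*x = (x + 2)*(x^2 - 5*x) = x*(x + 2)*(x - 5)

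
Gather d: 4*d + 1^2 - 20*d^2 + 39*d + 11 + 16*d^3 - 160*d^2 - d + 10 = 16*d^3 - 180*d^2 + 42*d + 22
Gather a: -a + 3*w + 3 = -a + 3*w + 3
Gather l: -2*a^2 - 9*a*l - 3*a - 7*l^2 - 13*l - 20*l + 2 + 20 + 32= -2*a^2 - 3*a - 7*l^2 + l*(-9*a - 33) + 54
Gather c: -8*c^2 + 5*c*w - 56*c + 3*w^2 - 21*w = -8*c^2 + c*(5*w - 56) + 3*w^2 - 21*w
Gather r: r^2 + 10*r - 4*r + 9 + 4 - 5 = r^2 + 6*r + 8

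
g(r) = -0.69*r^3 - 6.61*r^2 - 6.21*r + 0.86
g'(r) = -2.07*r^2 - 13.22*r - 6.21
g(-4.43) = -41.36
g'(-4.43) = 11.73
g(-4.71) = -44.43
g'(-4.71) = 10.14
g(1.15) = -16.07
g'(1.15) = -24.15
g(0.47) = -3.59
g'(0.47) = -12.88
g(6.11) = -441.24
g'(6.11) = -164.26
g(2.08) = -46.86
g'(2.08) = -42.66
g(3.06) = -99.81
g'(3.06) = -66.05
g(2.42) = -62.66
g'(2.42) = -50.33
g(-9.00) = 24.35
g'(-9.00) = -54.90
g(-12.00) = 315.86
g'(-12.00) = -145.65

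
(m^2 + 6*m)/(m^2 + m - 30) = m/(m - 5)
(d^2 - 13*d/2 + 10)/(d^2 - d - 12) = (d - 5/2)/(d + 3)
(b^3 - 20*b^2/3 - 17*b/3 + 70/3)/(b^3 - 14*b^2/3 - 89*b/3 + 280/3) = (3*b^2 + b - 10)/(3*b^2 + 7*b - 40)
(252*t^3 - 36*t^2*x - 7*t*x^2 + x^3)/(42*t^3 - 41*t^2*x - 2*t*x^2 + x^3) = (-6*t + x)/(-t + x)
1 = 1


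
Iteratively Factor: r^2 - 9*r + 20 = (r - 5)*(r - 4)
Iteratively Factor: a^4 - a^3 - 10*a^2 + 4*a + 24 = (a - 3)*(a^3 + 2*a^2 - 4*a - 8) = (a - 3)*(a + 2)*(a^2 - 4) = (a - 3)*(a + 2)^2*(a - 2)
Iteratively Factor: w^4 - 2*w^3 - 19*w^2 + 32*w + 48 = (w - 3)*(w^3 + w^2 - 16*w - 16) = (w - 3)*(w + 4)*(w^2 - 3*w - 4) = (w - 4)*(w - 3)*(w + 4)*(w + 1)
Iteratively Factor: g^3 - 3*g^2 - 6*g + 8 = (g - 4)*(g^2 + g - 2) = (g - 4)*(g - 1)*(g + 2)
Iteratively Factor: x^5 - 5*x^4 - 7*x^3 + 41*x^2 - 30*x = (x + 3)*(x^4 - 8*x^3 + 17*x^2 - 10*x) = x*(x + 3)*(x^3 - 8*x^2 + 17*x - 10) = x*(x - 2)*(x + 3)*(x^2 - 6*x + 5) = x*(x - 5)*(x - 2)*(x + 3)*(x - 1)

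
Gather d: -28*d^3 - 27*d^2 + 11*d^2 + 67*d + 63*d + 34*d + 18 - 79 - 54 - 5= -28*d^3 - 16*d^2 + 164*d - 120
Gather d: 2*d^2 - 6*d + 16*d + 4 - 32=2*d^2 + 10*d - 28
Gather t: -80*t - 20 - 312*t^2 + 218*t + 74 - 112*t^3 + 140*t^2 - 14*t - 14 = -112*t^3 - 172*t^2 + 124*t + 40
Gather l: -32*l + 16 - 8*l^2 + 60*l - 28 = -8*l^2 + 28*l - 12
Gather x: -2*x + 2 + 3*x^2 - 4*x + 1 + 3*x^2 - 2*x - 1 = 6*x^2 - 8*x + 2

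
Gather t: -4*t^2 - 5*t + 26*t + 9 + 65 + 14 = -4*t^2 + 21*t + 88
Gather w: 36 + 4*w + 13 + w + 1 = 5*w + 50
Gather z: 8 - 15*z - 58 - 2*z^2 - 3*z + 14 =-2*z^2 - 18*z - 36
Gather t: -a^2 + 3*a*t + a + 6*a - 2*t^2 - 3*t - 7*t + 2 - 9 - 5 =-a^2 + 7*a - 2*t^2 + t*(3*a - 10) - 12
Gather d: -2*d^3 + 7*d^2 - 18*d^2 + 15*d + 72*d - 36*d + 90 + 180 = -2*d^3 - 11*d^2 + 51*d + 270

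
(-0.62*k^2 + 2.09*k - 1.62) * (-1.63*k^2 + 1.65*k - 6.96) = 1.0106*k^4 - 4.4297*k^3 + 10.4043*k^2 - 17.2194*k + 11.2752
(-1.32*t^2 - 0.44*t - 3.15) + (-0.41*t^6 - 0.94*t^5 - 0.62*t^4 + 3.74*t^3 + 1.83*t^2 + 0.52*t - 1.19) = -0.41*t^6 - 0.94*t^5 - 0.62*t^4 + 3.74*t^3 + 0.51*t^2 + 0.08*t - 4.34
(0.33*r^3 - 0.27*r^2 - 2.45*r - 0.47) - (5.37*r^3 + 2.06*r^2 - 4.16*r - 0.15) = -5.04*r^3 - 2.33*r^2 + 1.71*r - 0.32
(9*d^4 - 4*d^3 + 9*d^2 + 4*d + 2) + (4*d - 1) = 9*d^4 - 4*d^3 + 9*d^2 + 8*d + 1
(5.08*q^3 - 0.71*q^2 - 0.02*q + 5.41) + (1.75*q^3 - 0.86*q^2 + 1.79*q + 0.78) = 6.83*q^3 - 1.57*q^2 + 1.77*q + 6.19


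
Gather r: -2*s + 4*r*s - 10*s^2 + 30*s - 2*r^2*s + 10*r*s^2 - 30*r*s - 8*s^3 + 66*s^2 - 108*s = -2*r^2*s + r*(10*s^2 - 26*s) - 8*s^3 + 56*s^2 - 80*s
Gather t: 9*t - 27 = 9*t - 27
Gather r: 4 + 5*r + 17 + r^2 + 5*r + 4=r^2 + 10*r + 25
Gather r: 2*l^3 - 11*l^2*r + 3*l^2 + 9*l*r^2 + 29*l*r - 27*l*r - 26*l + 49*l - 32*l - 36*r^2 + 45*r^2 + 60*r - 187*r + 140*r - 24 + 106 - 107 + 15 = 2*l^3 + 3*l^2 - 9*l + r^2*(9*l + 9) + r*(-11*l^2 + 2*l + 13) - 10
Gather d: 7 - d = 7 - d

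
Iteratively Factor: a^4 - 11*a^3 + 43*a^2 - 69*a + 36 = (a - 3)*(a^3 - 8*a^2 + 19*a - 12) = (a - 3)*(a - 1)*(a^2 - 7*a + 12) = (a - 3)^2*(a - 1)*(a - 4)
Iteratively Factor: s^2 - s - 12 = (s - 4)*(s + 3)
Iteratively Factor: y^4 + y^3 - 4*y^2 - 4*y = (y - 2)*(y^3 + 3*y^2 + 2*y) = (y - 2)*(y + 1)*(y^2 + 2*y) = (y - 2)*(y + 1)*(y + 2)*(y)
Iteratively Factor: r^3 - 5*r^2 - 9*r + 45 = (r - 3)*(r^2 - 2*r - 15) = (r - 3)*(r + 3)*(r - 5)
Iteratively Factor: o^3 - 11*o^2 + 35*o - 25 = (o - 5)*(o^2 - 6*o + 5) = (o - 5)*(o - 1)*(o - 5)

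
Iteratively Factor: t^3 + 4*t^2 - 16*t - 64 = (t + 4)*(t^2 - 16) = (t + 4)^2*(t - 4)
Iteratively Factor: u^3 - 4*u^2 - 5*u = (u)*(u^2 - 4*u - 5) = u*(u + 1)*(u - 5)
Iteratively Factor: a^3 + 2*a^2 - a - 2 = (a + 1)*(a^2 + a - 2) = (a - 1)*(a + 1)*(a + 2)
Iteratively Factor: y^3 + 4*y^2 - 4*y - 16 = (y + 2)*(y^2 + 2*y - 8) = (y + 2)*(y + 4)*(y - 2)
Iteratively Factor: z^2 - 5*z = (z)*(z - 5)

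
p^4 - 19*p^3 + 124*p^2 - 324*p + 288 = (p - 8)*(p - 6)*(p - 3)*(p - 2)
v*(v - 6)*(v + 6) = v^3 - 36*v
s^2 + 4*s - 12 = (s - 2)*(s + 6)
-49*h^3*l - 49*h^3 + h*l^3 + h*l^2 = (-7*h + l)*(7*h + l)*(h*l + h)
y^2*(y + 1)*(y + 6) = y^4 + 7*y^3 + 6*y^2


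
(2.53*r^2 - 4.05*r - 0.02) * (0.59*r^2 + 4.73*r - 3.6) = 1.4927*r^4 + 9.5774*r^3 - 28.2763*r^2 + 14.4854*r + 0.072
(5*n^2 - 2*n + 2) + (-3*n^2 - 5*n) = 2*n^2 - 7*n + 2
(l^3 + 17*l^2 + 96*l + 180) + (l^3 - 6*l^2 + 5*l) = 2*l^3 + 11*l^2 + 101*l + 180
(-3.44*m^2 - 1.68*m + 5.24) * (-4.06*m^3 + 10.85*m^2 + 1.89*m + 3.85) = 13.9664*m^5 - 30.5032*m^4 - 46.004*m^3 + 40.4348*m^2 + 3.4356*m + 20.174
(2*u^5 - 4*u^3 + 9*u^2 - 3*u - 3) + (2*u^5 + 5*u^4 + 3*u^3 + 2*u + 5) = 4*u^5 + 5*u^4 - u^3 + 9*u^2 - u + 2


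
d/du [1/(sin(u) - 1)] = -cos(u)/(sin(u) - 1)^2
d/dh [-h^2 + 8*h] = 8 - 2*h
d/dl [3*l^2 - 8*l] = 6*l - 8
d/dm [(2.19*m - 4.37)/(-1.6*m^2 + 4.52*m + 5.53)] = (3.504*m^2 - 13.984*m + 31.8631)/(2.56*m^4 - 14.464*m^3 + 2.73439999999999*m^2 + 49.9912*m + 30.5809)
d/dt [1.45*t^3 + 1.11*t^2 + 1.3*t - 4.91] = 4.35*t^2 + 2.22*t + 1.3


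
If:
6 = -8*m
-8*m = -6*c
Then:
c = -1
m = -3/4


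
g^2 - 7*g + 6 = (g - 6)*(g - 1)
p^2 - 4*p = p*(p - 4)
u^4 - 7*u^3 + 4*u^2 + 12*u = u*(u - 6)*(u - 2)*(u + 1)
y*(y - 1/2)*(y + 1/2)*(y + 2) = y^4 + 2*y^3 - y^2/4 - y/2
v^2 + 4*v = v*(v + 4)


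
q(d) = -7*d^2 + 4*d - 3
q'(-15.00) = 214.00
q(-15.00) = -1638.00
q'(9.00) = -122.00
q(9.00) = -534.00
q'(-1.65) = 27.10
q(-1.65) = -28.66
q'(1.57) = -17.98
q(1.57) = -13.97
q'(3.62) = -46.68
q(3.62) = -80.25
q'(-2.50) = 39.00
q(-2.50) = -56.75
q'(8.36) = -113.04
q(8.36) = -458.79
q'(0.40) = -1.60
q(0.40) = -2.52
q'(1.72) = -20.08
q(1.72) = -16.83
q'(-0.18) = 6.52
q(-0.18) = -3.95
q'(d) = 4 - 14*d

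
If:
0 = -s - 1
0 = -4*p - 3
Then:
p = -3/4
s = -1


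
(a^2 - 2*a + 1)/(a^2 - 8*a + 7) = (a - 1)/(a - 7)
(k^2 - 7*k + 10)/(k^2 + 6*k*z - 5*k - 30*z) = (k - 2)/(k + 6*z)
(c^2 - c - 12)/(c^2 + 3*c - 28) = (c + 3)/(c + 7)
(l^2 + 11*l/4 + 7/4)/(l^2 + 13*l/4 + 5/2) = (4*l^2 + 11*l + 7)/(4*l^2 + 13*l + 10)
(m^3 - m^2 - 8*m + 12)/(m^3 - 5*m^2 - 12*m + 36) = (m - 2)/(m - 6)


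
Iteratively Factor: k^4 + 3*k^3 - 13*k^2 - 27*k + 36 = (k + 3)*(k^3 - 13*k + 12) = (k - 1)*(k + 3)*(k^2 + k - 12) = (k - 1)*(k + 3)*(k + 4)*(k - 3)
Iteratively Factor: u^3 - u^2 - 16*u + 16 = (u - 4)*(u^2 + 3*u - 4) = (u - 4)*(u + 4)*(u - 1)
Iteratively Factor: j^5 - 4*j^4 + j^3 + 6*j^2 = (j)*(j^4 - 4*j^3 + j^2 + 6*j) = j*(j + 1)*(j^3 - 5*j^2 + 6*j) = j*(j - 3)*(j + 1)*(j^2 - 2*j) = j^2*(j - 3)*(j + 1)*(j - 2)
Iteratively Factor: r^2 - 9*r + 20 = (r - 4)*(r - 5)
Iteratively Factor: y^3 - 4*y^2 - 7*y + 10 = (y + 2)*(y^2 - 6*y + 5) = (y - 1)*(y + 2)*(y - 5)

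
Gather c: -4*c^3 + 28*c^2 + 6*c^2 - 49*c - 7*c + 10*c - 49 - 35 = -4*c^3 + 34*c^2 - 46*c - 84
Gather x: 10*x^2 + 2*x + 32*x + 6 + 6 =10*x^2 + 34*x + 12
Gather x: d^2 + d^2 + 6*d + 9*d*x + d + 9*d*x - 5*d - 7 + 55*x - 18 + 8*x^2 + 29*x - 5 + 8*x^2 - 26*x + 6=2*d^2 + 2*d + 16*x^2 + x*(18*d + 58) - 24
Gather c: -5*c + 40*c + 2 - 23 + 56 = 35*c + 35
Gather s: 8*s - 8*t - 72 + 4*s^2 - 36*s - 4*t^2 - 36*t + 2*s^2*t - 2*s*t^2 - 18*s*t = s^2*(2*t + 4) + s*(-2*t^2 - 18*t - 28) - 4*t^2 - 44*t - 72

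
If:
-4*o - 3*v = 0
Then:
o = -3*v/4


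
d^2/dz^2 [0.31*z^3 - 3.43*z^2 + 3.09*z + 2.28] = 1.86*z - 6.86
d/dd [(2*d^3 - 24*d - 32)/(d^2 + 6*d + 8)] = 2*d*(d + 8)/(d^2 + 8*d + 16)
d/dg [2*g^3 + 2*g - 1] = 6*g^2 + 2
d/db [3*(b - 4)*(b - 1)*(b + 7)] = 9*b^2 + 12*b - 93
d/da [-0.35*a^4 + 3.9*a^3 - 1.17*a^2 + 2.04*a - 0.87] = -1.4*a^3 + 11.7*a^2 - 2.34*a + 2.04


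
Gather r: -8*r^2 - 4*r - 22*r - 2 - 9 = -8*r^2 - 26*r - 11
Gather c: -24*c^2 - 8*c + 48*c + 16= -24*c^2 + 40*c + 16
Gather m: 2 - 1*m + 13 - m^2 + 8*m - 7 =-m^2 + 7*m + 8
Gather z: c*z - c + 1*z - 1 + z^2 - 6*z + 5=-c + z^2 + z*(c - 5) + 4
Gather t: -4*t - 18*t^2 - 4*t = -18*t^2 - 8*t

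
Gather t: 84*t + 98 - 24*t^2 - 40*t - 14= -24*t^2 + 44*t + 84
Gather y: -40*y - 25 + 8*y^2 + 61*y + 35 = 8*y^2 + 21*y + 10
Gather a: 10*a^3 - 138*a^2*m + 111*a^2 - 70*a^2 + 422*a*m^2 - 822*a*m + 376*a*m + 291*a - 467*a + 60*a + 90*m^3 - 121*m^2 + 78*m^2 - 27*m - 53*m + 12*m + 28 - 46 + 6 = 10*a^3 + a^2*(41 - 138*m) + a*(422*m^2 - 446*m - 116) + 90*m^3 - 43*m^2 - 68*m - 12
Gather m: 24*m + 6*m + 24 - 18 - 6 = 30*m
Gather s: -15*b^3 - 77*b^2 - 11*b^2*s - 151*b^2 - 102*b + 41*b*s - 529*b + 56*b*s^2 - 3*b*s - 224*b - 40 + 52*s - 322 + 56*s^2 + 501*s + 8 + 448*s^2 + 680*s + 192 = -15*b^3 - 228*b^2 - 855*b + s^2*(56*b + 504) + s*(-11*b^2 + 38*b + 1233) - 162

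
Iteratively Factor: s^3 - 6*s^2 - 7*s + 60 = (s - 5)*(s^2 - s - 12) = (s - 5)*(s + 3)*(s - 4)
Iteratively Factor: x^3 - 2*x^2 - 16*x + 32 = (x + 4)*(x^2 - 6*x + 8) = (x - 4)*(x + 4)*(x - 2)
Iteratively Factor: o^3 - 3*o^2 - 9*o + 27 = (o - 3)*(o^2 - 9) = (o - 3)*(o + 3)*(o - 3)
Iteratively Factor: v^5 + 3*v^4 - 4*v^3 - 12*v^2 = (v - 2)*(v^4 + 5*v^3 + 6*v^2) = v*(v - 2)*(v^3 + 5*v^2 + 6*v) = v*(v - 2)*(v + 2)*(v^2 + 3*v) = v*(v - 2)*(v + 2)*(v + 3)*(v)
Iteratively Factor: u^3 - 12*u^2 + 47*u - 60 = (u - 3)*(u^2 - 9*u + 20) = (u - 4)*(u - 3)*(u - 5)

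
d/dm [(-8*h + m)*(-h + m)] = -9*h + 2*m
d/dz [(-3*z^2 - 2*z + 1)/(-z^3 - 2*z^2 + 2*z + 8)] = (-3*z^4 - 4*z^3 - 7*z^2 - 44*z - 18)/(z^6 + 4*z^5 - 24*z^3 - 28*z^2 + 32*z + 64)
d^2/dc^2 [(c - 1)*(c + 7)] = 2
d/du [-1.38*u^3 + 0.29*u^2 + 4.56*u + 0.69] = -4.14*u^2 + 0.58*u + 4.56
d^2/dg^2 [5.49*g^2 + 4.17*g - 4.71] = 10.9800000000000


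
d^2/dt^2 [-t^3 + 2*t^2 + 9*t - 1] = 4 - 6*t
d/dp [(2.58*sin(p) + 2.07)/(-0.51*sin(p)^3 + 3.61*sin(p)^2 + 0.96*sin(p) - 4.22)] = (2.6316*sin(p)^3 - 6.1467*sin(p)^2 - 14.9454*sin(p) - 12.8748)*cos(p)/(0.2601*sin(p)^6 - 3.6822*sin(p)^5 + 12.0529*sin(p)^4 + 11.2356*sin(p)^3 - 29.5468*sin(p)^2 - 8.1024*sin(p) + 17.8084)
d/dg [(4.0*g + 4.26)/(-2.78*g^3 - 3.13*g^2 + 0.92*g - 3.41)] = (22.24*g^3 + 48.0484*g^2 + 26.6676*g - 17.5592)/(7.7284*g^6 + 17.4028*g^5 + 4.6817*g^4 + 13.2004*g^3 + 22.193*g^2 - 6.2744*g + 11.6281)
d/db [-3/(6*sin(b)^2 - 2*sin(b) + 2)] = 3*(6*sin(b) - 1)*cos(b)/(2*(3*sin(b)^2 - sin(b) + 1)^2)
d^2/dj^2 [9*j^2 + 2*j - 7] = 18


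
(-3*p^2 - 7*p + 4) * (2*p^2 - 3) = -6*p^4 - 14*p^3 + 17*p^2 + 21*p - 12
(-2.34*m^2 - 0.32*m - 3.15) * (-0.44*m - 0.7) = 1.0296*m^3 + 1.7788*m^2 + 1.61*m + 2.205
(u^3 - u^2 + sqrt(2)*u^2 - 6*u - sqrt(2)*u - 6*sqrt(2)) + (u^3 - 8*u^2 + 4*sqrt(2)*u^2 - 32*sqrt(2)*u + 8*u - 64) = 2*u^3 - 9*u^2 + 5*sqrt(2)*u^2 - 33*sqrt(2)*u + 2*u - 64 - 6*sqrt(2)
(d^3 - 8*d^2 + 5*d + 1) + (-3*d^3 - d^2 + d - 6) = -2*d^3 - 9*d^2 + 6*d - 5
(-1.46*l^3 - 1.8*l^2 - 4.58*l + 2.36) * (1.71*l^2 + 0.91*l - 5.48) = -2.4966*l^5 - 4.4066*l^4 - 1.469*l^3 + 9.7318*l^2 + 27.246*l - 12.9328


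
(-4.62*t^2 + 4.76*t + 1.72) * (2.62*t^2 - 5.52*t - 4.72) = -12.1044*t^4 + 37.9736*t^3 + 0.0376000000000012*t^2 - 31.9616*t - 8.1184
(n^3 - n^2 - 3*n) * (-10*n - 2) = -10*n^4 + 8*n^3 + 32*n^2 + 6*n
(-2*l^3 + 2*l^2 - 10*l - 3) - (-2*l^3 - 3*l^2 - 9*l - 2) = 5*l^2 - l - 1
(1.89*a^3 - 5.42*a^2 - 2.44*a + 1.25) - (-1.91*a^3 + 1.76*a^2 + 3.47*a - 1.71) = 3.8*a^3 - 7.18*a^2 - 5.91*a + 2.96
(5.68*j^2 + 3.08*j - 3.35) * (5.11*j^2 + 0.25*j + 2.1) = 29.0248*j^4 + 17.1588*j^3 - 4.4205*j^2 + 5.6305*j - 7.035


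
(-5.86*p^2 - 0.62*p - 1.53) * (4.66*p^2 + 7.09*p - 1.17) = -27.3076*p^4 - 44.4366*p^3 - 4.6694*p^2 - 10.1223*p + 1.7901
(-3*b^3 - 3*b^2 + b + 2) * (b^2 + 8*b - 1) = -3*b^5 - 27*b^4 - 20*b^3 + 13*b^2 + 15*b - 2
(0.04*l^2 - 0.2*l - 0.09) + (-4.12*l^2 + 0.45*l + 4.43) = -4.08*l^2 + 0.25*l + 4.34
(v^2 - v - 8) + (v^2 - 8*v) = 2*v^2 - 9*v - 8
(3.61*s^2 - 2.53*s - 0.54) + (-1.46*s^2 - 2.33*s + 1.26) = 2.15*s^2 - 4.86*s + 0.72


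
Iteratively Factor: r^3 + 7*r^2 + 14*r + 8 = (r + 4)*(r^2 + 3*r + 2) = (r + 2)*(r + 4)*(r + 1)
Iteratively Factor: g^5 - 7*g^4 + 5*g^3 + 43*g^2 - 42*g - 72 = (g - 3)*(g^4 - 4*g^3 - 7*g^2 + 22*g + 24) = (g - 3)*(g + 1)*(g^3 - 5*g^2 - 2*g + 24) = (g - 3)*(g + 1)*(g + 2)*(g^2 - 7*g + 12) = (g - 3)^2*(g + 1)*(g + 2)*(g - 4)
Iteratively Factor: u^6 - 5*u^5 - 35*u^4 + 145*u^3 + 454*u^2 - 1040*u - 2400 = (u + 2)*(u^5 - 7*u^4 - 21*u^3 + 187*u^2 + 80*u - 1200) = (u - 5)*(u + 2)*(u^4 - 2*u^3 - 31*u^2 + 32*u + 240) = (u - 5)*(u + 2)*(u + 3)*(u^3 - 5*u^2 - 16*u + 80) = (u - 5)*(u + 2)*(u + 3)*(u + 4)*(u^2 - 9*u + 20) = (u - 5)^2*(u + 2)*(u + 3)*(u + 4)*(u - 4)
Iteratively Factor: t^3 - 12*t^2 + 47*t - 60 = (t - 5)*(t^2 - 7*t + 12) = (t - 5)*(t - 4)*(t - 3)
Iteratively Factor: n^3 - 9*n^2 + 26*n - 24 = (n - 4)*(n^2 - 5*n + 6) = (n - 4)*(n - 3)*(n - 2)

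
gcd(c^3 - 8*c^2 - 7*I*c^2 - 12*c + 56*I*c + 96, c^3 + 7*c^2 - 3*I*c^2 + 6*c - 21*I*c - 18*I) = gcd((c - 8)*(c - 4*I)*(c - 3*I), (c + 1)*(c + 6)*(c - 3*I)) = c - 3*I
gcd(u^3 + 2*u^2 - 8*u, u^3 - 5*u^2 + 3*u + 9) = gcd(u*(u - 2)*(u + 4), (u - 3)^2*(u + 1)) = 1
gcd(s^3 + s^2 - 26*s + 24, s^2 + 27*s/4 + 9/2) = s + 6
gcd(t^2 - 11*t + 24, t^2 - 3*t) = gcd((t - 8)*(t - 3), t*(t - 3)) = t - 3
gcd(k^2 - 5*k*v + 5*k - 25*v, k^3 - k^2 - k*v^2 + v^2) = 1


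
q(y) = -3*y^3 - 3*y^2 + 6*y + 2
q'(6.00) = -354.00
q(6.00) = -718.00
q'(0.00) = 6.00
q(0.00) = 2.00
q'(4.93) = -242.32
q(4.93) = -400.80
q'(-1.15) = 1.00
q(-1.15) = -4.30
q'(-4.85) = -176.60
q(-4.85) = 244.58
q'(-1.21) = 0.08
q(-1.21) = -4.34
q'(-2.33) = -28.88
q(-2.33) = 9.68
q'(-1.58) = -6.99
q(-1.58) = -3.14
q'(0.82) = -4.97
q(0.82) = 3.25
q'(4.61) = -212.93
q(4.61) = -328.01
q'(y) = -9*y^2 - 6*y + 6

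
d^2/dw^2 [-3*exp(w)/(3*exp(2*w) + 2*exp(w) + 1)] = (-27*exp(4*w) + 18*exp(3*w) + 54*exp(2*w) + 6*exp(w) - 3)*exp(w)/(27*exp(6*w) + 54*exp(5*w) + 63*exp(4*w) + 44*exp(3*w) + 21*exp(2*w) + 6*exp(w) + 1)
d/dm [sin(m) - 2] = cos(m)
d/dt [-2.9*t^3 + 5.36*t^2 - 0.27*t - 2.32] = -8.7*t^2 + 10.72*t - 0.27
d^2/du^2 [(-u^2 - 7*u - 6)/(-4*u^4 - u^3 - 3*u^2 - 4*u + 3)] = 2*(48*u^8 + 684*u^7 + 1173*u^6 + 537*u^5 + 543*u^4 + 1220*u^3 + 819*u^2 + 459*u + 243)/(64*u^12 + 48*u^11 + 156*u^10 + 265*u^9 + 69*u^8 + 255*u^7 + 66*u^6 - 186*u^5 + 99*u^4 - 125*u^3 - 63*u^2 + 108*u - 27)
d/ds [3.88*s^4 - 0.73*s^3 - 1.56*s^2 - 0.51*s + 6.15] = 15.52*s^3 - 2.19*s^2 - 3.12*s - 0.51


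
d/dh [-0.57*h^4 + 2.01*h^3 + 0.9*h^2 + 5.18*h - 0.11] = -2.28*h^3 + 6.03*h^2 + 1.8*h + 5.18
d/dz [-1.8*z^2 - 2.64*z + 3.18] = -3.6*z - 2.64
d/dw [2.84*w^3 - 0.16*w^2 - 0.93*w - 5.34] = 8.52*w^2 - 0.32*w - 0.93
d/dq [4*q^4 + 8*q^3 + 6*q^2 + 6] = 4*q*(4*q^2 + 6*q + 3)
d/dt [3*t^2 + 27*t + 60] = 6*t + 27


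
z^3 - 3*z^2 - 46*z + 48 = (z - 8)*(z - 1)*(z + 6)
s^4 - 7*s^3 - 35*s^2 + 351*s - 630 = (s - 6)*(s - 5)*(s - 3)*(s + 7)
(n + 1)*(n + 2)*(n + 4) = n^3 + 7*n^2 + 14*n + 8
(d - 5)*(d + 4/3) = d^2 - 11*d/3 - 20/3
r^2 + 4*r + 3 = (r + 1)*(r + 3)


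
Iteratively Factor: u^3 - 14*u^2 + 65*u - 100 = (u - 5)*(u^2 - 9*u + 20) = (u - 5)^2*(u - 4)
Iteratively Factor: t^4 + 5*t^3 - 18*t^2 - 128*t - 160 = (t + 4)*(t^3 + t^2 - 22*t - 40) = (t - 5)*(t + 4)*(t^2 + 6*t + 8) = (t - 5)*(t + 2)*(t + 4)*(t + 4)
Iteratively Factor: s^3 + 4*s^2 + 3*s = (s)*(s^2 + 4*s + 3) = s*(s + 3)*(s + 1)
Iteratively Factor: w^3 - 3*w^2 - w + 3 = (w - 3)*(w^2 - 1) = (w - 3)*(w - 1)*(w + 1)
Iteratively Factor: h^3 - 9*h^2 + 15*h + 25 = (h - 5)*(h^2 - 4*h - 5) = (h - 5)*(h + 1)*(h - 5)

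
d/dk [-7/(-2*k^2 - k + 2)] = 7*(-4*k - 1)/(2*k^2 + k - 2)^2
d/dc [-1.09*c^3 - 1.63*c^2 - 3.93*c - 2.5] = -3.27*c^2 - 3.26*c - 3.93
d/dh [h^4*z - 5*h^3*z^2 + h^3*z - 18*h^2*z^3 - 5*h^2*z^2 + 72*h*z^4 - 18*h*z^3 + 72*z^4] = z*(4*h^3 - 15*h^2*z + 3*h^2 - 36*h*z^2 - 10*h*z + 72*z^3 - 18*z^2)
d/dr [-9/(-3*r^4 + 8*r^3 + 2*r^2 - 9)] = 36*r*(-3*r^2 + 6*r + 1)/(3*r^4 - 8*r^3 - 2*r^2 + 9)^2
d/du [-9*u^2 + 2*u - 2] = 2 - 18*u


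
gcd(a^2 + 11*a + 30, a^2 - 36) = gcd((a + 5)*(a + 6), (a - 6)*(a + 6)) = a + 6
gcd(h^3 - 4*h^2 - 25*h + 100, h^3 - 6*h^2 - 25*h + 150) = h^2 - 25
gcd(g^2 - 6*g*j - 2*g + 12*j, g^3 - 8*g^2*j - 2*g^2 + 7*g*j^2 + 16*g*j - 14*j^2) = g - 2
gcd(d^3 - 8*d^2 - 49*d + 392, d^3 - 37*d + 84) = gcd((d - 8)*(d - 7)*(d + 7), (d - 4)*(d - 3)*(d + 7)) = d + 7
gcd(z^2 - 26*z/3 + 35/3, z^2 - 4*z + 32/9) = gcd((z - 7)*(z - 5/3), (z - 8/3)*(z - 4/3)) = 1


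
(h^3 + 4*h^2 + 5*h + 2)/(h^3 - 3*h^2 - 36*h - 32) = (h^2 + 3*h + 2)/(h^2 - 4*h - 32)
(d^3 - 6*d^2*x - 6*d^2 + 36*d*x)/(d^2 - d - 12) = d*(-d^2 + 6*d*x + 6*d - 36*x)/(-d^2 + d + 12)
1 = 1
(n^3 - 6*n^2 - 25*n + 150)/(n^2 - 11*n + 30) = n + 5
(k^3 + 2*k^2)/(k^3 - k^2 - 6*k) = k/(k - 3)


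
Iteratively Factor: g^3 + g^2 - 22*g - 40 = (g + 2)*(g^2 - g - 20) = (g - 5)*(g + 2)*(g + 4)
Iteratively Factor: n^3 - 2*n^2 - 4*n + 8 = (n - 2)*(n^2 - 4) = (n - 2)*(n + 2)*(n - 2)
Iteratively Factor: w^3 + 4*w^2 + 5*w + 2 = (w + 2)*(w^2 + 2*w + 1) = (w + 1)*(w + 2)*(w + 1)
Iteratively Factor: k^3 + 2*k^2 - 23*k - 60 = (k + 3)*(k^2 - k - 20) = (k + 3)*(k + 4)*(k - 5)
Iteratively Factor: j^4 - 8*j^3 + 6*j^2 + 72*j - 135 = (j + 3)*(j^3 - 11*j^2 + 39*j - 45) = (j - 3)*(j + 3)*(j^2 - 8*j + 15) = (j - 5)*(j - 3)*(j + 3)*(j - 3)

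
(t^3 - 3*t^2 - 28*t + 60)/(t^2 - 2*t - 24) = (t^2 + 3*t - 10)/(t + 4)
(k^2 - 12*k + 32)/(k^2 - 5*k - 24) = (k - 4)/(k + 3)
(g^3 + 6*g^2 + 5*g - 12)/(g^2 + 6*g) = (g^3 + 6*g^2 + 5*g - 12)/(g*(g + 6))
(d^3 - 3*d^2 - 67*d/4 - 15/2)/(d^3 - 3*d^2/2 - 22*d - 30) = (d + 1/2)/(d + 2)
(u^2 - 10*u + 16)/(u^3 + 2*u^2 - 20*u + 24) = (u - 8)/(u^2 + 4*u - 12)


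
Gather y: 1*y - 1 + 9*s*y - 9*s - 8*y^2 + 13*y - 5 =-9*s - 8*y^2 + y*(9*s + 14) - 6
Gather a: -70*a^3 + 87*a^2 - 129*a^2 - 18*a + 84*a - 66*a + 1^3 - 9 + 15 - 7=-70*a^3 - 42*a^2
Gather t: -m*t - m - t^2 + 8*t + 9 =-m - t^2 + t*(8 - m) + 9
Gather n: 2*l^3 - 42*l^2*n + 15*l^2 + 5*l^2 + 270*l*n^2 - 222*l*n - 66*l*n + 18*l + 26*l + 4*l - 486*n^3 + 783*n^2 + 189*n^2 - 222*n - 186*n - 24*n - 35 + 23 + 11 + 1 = 2*l^3 + 20*l^2 + 48*l - 486*n^3 + n^2*(270*l + 972) + n*(-42*l^2 - 288*l - 432)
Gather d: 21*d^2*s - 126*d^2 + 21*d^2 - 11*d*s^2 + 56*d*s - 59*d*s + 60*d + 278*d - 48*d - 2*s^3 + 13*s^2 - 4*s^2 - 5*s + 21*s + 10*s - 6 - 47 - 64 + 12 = d^2*(21*s - 105) + d*(-11*s^2 - 3*s + 290) - 2*s^3 + 9*s^2 + 26*s - 105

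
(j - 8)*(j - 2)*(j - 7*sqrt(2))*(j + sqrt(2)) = j^4 - 10*j^3 - 6*sqrt(2)*j^3 + 2*j^2 + 60*sqrt(2)*j^2 - 96*sqrt(2)*j + 140*j - 224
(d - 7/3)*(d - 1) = d^2 - 10*d/3 + 7/3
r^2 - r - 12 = (r - 4)*(r + 3)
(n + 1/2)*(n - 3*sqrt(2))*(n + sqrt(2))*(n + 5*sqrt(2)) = n^4 + n^3/2 + 3*sqrt(2)*n^3 - 26*n^2 + 3*sqrt(2)*n^2/2 - 30*sqrt(2)*n - 13*n - 15*sqrt(2)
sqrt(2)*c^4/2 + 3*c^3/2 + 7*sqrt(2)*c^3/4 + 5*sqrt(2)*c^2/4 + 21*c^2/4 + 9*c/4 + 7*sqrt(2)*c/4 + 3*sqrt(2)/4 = (c + 1/2)*(c + 3)*(c + sqrt(2))*(sqrt(2)*c/2 + 1/2)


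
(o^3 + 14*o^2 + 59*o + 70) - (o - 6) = o^3 + 14*o^2 + 58*o + 76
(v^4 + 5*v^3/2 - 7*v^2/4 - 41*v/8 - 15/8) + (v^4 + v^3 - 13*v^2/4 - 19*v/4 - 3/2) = 2*v^4 + 7*v^3/2 - 5*v^2 - 79*v/8 - 27/8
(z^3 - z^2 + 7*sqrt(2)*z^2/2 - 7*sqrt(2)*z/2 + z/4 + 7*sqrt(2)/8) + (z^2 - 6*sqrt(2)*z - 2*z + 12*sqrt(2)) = z^3 + 7*sqrt(2)*z^2/2 - 19*sqrt(2)*z/2 - 7*z/4 + 103*sqrt(2)/8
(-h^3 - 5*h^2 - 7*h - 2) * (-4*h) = 4*h^4 + 20*h^3 + 28*h^2 + 8*h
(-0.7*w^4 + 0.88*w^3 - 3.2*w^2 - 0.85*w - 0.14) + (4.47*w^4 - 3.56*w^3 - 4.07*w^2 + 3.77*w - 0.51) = 3.77*w^4 - 2.68*w^3 - 7.27*w^2 + 2.92*w - 0.65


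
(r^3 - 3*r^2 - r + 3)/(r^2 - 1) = r - 3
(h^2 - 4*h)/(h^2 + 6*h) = (h - 4)/(h + 6)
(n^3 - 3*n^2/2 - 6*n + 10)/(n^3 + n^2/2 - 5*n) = (n - 2)/n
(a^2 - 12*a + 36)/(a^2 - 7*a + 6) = (a - 6)/(a - 1)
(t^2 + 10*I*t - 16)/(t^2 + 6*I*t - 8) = (t + 8*I)/(t + 4*I)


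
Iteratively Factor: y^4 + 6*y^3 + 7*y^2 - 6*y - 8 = (y + 2)*(y^3 + 4*y^2 - y - 4) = (y - 1)*(y + 2)*(y^2 + 5*y + 4) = (y - 1)*(y + 2)*(y + 4)*(y + 1)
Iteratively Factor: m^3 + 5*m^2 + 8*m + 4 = (m + 2)*(m^2 + 3*m + 2) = (m + 1)*(m + 2)*(m + 2)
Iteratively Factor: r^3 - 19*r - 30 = (r + 3)*(r^2 - 3*r - 10) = (r - 5)*(r + 3)*(r + 2)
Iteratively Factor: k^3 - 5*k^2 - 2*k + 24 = (k + 2)*(k^2 - 7*k + 12) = (k - 3)*(k + 2)*(k - 4)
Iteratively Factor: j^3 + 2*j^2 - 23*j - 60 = (j + 3)*(j^2 - j - 20) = (j - 5)*(j + 3)*(j + 4)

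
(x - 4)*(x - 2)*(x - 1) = x^3 - 7*x^2 + 14*x - 8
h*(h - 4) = h^2 - 4*h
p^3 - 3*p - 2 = (p - 2)*(p + 1)^2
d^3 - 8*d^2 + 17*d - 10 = (d - 5)*(d - 2)*(d - 1)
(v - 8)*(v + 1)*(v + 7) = v^3 - 57*v - 56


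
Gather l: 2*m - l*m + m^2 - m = -l*m + m^2 + m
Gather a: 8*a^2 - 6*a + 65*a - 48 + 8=8*a^2 + 59*a - 40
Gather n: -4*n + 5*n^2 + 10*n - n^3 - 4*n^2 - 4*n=-n^3 + n^2 + 2*n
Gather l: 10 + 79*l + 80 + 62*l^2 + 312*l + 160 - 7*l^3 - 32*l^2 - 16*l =-7*l^3 + 30*l^2 + 375*l + 250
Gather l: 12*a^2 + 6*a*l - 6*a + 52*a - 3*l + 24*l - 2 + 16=12*a^2 + 46*a + l*(6*a + 21) + 14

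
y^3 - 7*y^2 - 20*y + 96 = (y - 8)*(y - 3)*(y + 4)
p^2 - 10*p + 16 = (p - 8)*(p - 2)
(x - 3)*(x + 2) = x^2 - x - 6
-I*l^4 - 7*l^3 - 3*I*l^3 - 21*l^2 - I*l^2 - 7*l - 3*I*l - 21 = (l + 3)*(l - 7*I)*(l - I)*(-I*l + 1)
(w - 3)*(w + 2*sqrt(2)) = w^2 - 3*w + 2*sqrt(2)*w - 6*sqrt(2)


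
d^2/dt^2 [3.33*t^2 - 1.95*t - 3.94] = 6.66000000000000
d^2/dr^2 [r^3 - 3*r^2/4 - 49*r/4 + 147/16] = 6*r - 3/2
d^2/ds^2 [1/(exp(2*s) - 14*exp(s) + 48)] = 2*((7 - 2*exp(s))*(exp(2*s) - 14*exp(s) + 48) + 4*(exp(s) - 7)^2*exp(s))*exp(s)/(exp(2*s) - 14*exp(s) + 48)^3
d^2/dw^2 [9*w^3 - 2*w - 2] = 54*w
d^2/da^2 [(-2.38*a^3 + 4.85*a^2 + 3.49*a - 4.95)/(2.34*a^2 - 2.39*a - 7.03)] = (1.4210854715202e-14*a^5 + 5.6843418860808e-14*a^4 - 13.0246400000001*a^3 + 76.1472240000001*a^2 - 195.163044*a + 142.700094)/(12.812904*a^6 - 39.260052*a^5 - 75.381462*a^4 + 222.243949*a^3 + 226.466529*a^2 - 354.347853*a - 347.428927)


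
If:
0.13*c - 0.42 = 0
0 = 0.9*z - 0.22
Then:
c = 3.23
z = 0.24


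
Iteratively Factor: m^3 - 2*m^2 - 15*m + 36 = (m - 3)*(m^2 + m - 12) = (m - 3)*(m + 4)*(m - 3)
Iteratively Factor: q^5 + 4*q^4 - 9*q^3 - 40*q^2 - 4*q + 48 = (q - 1)*(q^4 + 5*q^3 - 4*q^2 - 44*q - 48) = (q - 3)*(q - 1)*(q^3 + 8*q^2 + 20*q + 16) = (q - 3)*(q - 1)*(q + 2)*(q^2 + 6*q + 8) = (q - 3)*(q - 1)*(q + 2)*(q + 4)*(q + 2)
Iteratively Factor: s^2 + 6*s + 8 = (s + 4)*(s + 2)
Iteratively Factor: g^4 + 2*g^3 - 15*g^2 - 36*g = (g)*(g^3 + 2*g^2 - 15*g - 36) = g*(g + 3)*(g^2 - g - 12) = g*(g - 4)*(g + 3)*(g + 3)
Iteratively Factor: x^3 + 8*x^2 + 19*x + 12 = (x + 4)*(x^2 + 4*x + 3) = (x + 3)*(x + 4)*(x + 1)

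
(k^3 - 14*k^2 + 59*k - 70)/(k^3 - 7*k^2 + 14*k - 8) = (k^2 - 12*k + 35)/(k^2 - 5*k + 4)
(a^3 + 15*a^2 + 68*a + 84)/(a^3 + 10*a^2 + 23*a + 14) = (a + 6)/(a + 1)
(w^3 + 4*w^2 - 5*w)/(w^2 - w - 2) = w*(-w^2 - 4*w + 5)/(-w^2 + w + 2)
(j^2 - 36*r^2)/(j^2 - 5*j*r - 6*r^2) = (j + 6*r)/(j + r)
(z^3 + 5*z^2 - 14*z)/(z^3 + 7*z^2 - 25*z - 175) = z*(z - 2)/(z^2 - 25)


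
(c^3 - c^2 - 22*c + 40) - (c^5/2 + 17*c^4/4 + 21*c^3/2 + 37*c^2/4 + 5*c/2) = -c^5/2 - 17*c^4/4 - 19*c^3/2 - 41*c^2/4 - 49*c/2 + 40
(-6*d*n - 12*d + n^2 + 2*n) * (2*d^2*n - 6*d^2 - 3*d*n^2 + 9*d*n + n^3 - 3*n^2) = -12*d^3*n^2 + 12*d^3*n + 72*d^3 + 20*d^2*n^3 - 20*d^2*n^2 - 120*d^2*n - 9*d*n^4 + 9*d*n^3 + 54*d*n^2 + n^5 - n^4 - 6*n^3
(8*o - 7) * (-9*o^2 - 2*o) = -72*o^3 + 47*o^2 + 14*o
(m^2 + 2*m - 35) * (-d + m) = -d*m^2 - 2*d*m + 35*d + m^3 + 2*m^2 - 35*m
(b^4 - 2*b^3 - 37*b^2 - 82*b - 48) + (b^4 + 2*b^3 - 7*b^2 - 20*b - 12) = 2*b^4 - 44*b^2 - 102*b - 60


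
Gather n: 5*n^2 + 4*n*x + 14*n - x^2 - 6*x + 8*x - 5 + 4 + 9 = 5*n^2 + n*(4*x + 14) - x^2 + 2*x + 8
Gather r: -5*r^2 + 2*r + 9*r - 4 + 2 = -5*r^2 + 11*r - 2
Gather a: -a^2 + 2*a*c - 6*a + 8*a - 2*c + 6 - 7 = -a^2 + a*(2*c + 2) - 2*c - 1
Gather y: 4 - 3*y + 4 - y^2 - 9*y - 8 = -y^2 - 12*y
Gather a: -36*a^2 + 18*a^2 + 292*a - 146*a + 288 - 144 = -18*a^2 + 146*a + 144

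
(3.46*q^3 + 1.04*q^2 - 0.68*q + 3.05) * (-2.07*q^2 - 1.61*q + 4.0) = -7.1622*q^5 - 7.7234*q^4 + 13.5732*q^3 - 1.0587*q^2 - 7.6305*q + 12.2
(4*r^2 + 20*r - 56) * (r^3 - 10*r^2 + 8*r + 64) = 4*r^5 - 20*r^4 - 224*r^3 + 976*r^2 + 832*r - 3584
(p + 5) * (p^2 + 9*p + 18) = p^3 + 14*p^2 + 63*p + 90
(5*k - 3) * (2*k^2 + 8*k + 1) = 10*k^3 + 34*k^2 - 19*k - 3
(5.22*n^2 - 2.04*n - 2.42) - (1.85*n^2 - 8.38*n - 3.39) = 3.37*n^2 + 6.34*n + 0.97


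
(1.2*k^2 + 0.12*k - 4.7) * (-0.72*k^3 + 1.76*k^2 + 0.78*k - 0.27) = -0.864*k^5 + 2.0256*k^4 + 4.5312*k^3 - 8.5024*k^2 - 3.6984*k + 1.269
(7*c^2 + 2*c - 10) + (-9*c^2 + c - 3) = -2*c^2 + 3*c - 13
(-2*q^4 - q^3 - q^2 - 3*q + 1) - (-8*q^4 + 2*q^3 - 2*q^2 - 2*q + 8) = 6*q^4 - 3*q^3 + q^2 - q - 7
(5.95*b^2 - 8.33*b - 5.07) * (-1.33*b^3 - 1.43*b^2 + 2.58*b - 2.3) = -7.9135*b^5 + 2.5704*b^4 + 34.006*b^3 - 27.9263*b^2 + 6.0784*b + 11.661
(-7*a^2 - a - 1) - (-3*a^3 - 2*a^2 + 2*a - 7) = 3*a^3 - 5*a^2 - 3*a + 6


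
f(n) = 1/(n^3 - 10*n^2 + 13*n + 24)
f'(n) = (-3*n^2 + 20*n - 13)/(n^3 - 10*n^2 + 13*n + 24)^2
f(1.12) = 0.04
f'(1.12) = 0.01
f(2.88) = 0.42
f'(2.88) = 3.47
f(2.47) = 0.10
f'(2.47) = 0.17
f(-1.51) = -0.05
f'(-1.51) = -0.10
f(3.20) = -0.25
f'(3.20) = 1.25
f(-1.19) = -0.14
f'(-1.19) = -0.77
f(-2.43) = -0.01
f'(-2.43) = -0.01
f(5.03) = -0.03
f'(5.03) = 0.01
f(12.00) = 0.00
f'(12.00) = 0.00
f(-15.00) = 0.00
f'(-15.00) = 0.00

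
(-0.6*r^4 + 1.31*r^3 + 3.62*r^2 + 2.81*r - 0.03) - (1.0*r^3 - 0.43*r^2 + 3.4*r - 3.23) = -0.6*r^4 + 0.31*r^3 + 4.05*r^2 - 0.59*r + 3.2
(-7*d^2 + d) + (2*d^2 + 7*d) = -5*d^2 + 8*d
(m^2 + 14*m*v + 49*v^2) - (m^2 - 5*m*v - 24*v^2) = 19*m*v + 73*v^2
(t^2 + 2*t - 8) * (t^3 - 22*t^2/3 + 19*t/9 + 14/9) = t^5 - 16*t^4/3 - 185*t^3/9 + 580*t^2/9 - 124*t/9 - 112/9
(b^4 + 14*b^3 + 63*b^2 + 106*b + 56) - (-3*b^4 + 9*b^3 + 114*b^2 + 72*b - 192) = 4*b^4 + 5*b^3 - 51*b^2 + 34*b + 248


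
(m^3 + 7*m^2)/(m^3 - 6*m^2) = (m + 7)/(m - 6)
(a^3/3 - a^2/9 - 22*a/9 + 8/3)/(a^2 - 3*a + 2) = (3*a^2 + 5*a - 12)/(9*(a - 1))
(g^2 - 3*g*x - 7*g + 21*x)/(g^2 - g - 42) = (g - 3*x)/(g + 6)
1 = 1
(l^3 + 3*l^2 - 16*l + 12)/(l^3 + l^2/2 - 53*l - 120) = 2*(l^2 - 3*l + 2)/(2*l^2 - 11*l - 40)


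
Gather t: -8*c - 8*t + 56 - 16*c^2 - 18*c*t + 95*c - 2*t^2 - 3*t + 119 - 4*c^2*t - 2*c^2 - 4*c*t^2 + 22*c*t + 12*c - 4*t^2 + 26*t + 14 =-18*c^2 + 99*c + t^2*(-4*c - 6) + t*(-4*c^2 + 4*c + 15) + 189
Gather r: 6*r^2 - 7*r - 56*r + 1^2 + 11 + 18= 6*r^2 - 63*r + 30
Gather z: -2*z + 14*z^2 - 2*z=14*z^2 - 4*z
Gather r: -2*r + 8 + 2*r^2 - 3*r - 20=2*r^2 - 5*r - 12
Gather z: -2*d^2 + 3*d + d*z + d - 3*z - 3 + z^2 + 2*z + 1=-2*d^2 + 4*d + z^2 + z*(d - 1) - 2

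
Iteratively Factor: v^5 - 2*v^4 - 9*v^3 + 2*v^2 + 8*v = (v + 1)*(v^4 - 3*v^3 - 6*v^2 + 8*v) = v*(v + 1)*(v^3 - 3*v^2 - 6*v + 8) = v*(v + 1)*(v + 2)*(v^2 - 5*v + 4) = v*(v - 1)*(v + 1)*(v + 2)*(v - 4)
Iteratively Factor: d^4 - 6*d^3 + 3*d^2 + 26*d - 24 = (d - 3)*(d^3 - 3*d^2 - 6*d + 8) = (d - 3)*(d + 2)*(d^2 - 5*d + 4) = (d - 3)*(d - 1)*(d + 2)*(d - 4)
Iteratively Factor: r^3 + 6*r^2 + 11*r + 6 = (r + 1)*(r^2 + 5*r + 6) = (r + 1)*(r + 3)*(r + 2)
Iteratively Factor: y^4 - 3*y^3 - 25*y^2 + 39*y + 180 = (y - 4)*(y^3 + y^2 - 21*y - 45) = (y - 5)*(y - 4)*(y^2 + 6*y + 9) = (y - 5)*(y - 4)*(y + 3)*(y + 3)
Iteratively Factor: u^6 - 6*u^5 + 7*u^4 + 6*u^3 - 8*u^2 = (u - 2)*(u^5 - 4*u^4 - u^3 + 4*u^2) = (u - 2)*(u + 1)*(u^4 - 5*u^3 + 4*u^2) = u*(u - 2)*(u + 1)*(u^3 - 5*u^2 + 4*u) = u*(u - 4)*(u - 2)*(u + 1)*(u^2 - u) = u^2*(u - 4)*(u - 2)*(u + 1)*(u - 1)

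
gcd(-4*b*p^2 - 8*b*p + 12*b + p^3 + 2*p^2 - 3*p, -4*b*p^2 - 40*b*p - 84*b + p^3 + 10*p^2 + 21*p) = -4*b*p - 12*b + p^2 + 3*p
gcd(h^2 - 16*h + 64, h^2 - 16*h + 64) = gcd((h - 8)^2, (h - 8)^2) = h^2 - 16*h + 64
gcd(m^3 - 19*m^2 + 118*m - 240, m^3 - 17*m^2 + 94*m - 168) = m - 6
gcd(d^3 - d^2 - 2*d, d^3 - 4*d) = d^2 - 2*d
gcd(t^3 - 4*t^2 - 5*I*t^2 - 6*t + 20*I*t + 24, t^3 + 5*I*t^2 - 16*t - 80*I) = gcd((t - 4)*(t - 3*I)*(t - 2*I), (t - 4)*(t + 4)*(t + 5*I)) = t - 4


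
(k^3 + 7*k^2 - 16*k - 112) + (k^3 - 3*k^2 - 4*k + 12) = 2*k^3 + 4*k^2 - 20*k - 100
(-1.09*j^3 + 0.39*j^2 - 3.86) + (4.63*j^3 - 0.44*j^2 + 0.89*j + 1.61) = 3.54*j^3 - 0.05*j^2 + 0.89*j - 2.25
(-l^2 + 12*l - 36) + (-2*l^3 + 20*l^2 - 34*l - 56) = -2*l^3 + 19*l^2 - 22*l - 92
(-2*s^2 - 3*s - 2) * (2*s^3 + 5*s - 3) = -4*s^5 - 6*s^4 - 14*s^3 - 9*s^2 - s + 6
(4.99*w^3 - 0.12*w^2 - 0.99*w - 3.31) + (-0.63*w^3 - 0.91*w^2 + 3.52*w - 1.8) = 4.36*w^3 - 1.03*w^2 + 2.53*w - 5.11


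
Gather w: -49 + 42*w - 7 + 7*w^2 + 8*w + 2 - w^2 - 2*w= 6*w^2 + 48*w - 54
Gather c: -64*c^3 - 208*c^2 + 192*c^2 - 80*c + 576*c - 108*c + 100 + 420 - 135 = -64*c^3 - 16*c^2 + 388*c + 385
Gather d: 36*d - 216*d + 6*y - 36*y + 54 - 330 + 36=-180*d - 30*y - 240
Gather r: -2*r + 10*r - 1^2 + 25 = 8*r + 24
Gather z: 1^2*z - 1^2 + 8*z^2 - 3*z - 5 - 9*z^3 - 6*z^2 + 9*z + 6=-9*z^3 + 2*z^2 + 7*z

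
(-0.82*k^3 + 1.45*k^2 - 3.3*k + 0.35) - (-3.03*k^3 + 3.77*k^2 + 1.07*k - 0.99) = 2.21*k^3 - 2.32*k^2 - 4.37*k + 1.34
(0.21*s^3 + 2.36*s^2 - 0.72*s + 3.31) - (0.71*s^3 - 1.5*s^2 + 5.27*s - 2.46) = -0.5*s^3 + 3.86*s^2 - 5.99*s + 5.77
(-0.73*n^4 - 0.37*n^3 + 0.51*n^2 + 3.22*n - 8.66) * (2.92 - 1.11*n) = 0.8103*n^5 - 1.7209*n^4 - 1.6465*n^3 - 2.085*n^2 + 19.015*n - 25.2872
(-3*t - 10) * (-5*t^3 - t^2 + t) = 15*t^4 + 53*t^3 + 7*t^2 - 10*t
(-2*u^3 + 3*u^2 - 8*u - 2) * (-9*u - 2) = 18*u^4 - 23*u^3 + 66*u^2 + 34*u + 4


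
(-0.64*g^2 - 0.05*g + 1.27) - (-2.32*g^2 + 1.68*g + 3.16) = 1.68*g^2 - 1.73*g - 1.89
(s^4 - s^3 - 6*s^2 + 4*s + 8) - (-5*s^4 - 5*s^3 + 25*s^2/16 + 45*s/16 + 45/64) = 6*s^4 + 4*s^3 - 121*s^2/16 + 19*s/16 + 467/64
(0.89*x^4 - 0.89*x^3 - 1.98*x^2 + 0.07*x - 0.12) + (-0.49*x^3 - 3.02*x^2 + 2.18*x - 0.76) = 0.89*x^4 - 1.38*x^3 - 5.0*x^2 + 2.25*x - 0.88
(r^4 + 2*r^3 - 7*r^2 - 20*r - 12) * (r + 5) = r^5 + 7*r^4 + 3*r^3 - 55*r^2 - 112*r - 60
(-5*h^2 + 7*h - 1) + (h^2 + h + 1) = -4*h^2 + 8*h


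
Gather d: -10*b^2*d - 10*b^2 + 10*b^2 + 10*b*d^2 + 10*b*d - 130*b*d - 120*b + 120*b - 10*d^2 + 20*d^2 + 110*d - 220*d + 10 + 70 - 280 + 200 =d^2*(10*b + 10) + d*(-10*b^2 - 120*b - 110)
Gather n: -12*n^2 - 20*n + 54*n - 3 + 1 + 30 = -12*n^2 + 34*n + 28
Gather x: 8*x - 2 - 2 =8*x - 4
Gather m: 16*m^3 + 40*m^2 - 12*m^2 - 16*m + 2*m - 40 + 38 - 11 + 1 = 16*m^3 + 28*m^2 - 14*m - 12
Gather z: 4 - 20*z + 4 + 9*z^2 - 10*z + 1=9*z^2 - 30*z + 9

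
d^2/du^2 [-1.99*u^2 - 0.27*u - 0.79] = -3.98000000000000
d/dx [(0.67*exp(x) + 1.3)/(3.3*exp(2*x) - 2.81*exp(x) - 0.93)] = (-2.211*exp(2*x) - 8.58*exp(x) + 3.0299)*exp(x)/(10.89*exp(4*x) - 18.546*exp(3*x) + 1.7581*exp(2*x) + 5.2266*exp(x) + 0.8649)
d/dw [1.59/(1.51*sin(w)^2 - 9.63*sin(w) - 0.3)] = (15.3117 - 4.8018*sin(w))*cos(w)/(-1.51*sin(w)^2 + 9.63*sin(w) + 0.3)^2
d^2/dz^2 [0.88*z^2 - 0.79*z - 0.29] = 1.76000000000000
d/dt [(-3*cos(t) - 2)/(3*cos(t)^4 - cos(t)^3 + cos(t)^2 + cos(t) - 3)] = -(54*sin(t)^4 - 102*sin(t)^2 + 35*cos(t) + 9*cos(3*t) + 70)*sin(t)/(2*(3*sin(t)^4 + sin(t)^2*cos(t) - 7*sin(t)^2 + 1)^2)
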